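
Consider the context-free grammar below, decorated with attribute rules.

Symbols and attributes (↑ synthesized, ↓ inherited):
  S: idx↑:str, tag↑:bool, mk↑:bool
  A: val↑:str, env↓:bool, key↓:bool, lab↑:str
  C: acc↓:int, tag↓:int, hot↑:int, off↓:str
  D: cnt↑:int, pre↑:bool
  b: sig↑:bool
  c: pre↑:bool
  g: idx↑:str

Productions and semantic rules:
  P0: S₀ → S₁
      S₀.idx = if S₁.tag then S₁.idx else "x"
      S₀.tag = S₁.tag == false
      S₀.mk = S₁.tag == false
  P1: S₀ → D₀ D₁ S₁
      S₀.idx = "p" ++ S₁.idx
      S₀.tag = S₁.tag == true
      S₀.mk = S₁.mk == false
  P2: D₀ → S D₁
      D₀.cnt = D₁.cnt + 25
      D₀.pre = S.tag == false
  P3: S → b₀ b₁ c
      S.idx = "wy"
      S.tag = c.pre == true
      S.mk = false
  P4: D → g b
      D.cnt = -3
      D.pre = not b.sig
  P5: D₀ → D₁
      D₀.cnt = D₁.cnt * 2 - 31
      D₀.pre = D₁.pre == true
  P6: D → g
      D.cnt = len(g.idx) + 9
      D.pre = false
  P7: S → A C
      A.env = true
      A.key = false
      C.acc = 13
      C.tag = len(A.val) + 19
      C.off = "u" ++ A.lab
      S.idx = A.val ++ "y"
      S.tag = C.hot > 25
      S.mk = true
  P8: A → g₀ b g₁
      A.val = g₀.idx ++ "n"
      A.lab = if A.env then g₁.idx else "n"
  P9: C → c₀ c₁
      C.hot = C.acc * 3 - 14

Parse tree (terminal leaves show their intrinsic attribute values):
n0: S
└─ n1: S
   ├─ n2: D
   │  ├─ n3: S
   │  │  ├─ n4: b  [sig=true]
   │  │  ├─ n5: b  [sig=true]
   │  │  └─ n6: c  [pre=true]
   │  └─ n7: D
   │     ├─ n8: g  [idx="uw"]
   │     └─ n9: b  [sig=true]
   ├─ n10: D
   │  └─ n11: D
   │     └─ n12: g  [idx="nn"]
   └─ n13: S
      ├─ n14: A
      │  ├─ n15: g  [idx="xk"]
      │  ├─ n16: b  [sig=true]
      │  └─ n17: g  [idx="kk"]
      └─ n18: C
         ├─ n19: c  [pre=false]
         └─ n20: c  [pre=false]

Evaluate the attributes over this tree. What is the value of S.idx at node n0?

"x"

1. n4.sig = true  [terminal]
2. n5.sig = true  [terminal]
3. n6.pre = true  [terminal]
4. n3.idx = "wy"  ["wy"]
5. n3.tag = true  [c.pre == true]
6. n3.mk = false  [false]
7. n8.idx = "uw"  [terminal]
8. n9.sig = true  [terminal]
9. n7.cnt = -3  [-3]
10. n7.pre = false  [not b.sig]
11. n2.cnt = 22  [D₁.cnt + 25]
12. n2.pre = false  [S.tag == false]
13. n12.idx = "nn"  [terminal]
14. n11.cnt = 11  [len(g.idx) + 9]
15. n11.pre = false  [false]
16. n10.cnt = -9  [D₁.cnt * 2 - 31]
17. n10.pre = false  [D₁.pre == true]
18. n14.env = true  [true]
19. n14.key = false  [false]
20. n15.idx = "xk"  [terminal]
21. n16.sig = true  [terminal]
22. n17.idx = "kk"  [terminal]
23. n14.val = "xkn"  [g₀.idx ++ "n"]
24. n14.lab = "kk"  [if A.env then g₁.idx else "n"]
25. n18.acc = 13  [13]
26. n18.tag = 22  [len(A.val) + 19]
27. n18.off = "ukk"  ["u" ++ A.lab]
28. n19.pre = false  [terminal]
29. n20.pre = false  [terminal]
30. n18.hot = 25  [C.acc * 3 - 14]
31. n13.idx = "xkny"  [A.val ++ "y"]
32. n13.tag = false  [C.hot > 25]
33. n13.mk = true  [true]
34. n1.idx = "pxkny"  ["p" ++ S₁.idx]
35. n1.tag = false  [S₁.tag == true]
36. n1.mk = false  [S₁.mk == false]
37. n0.idx = "x"  [if S₁.tag then S₁.idx else "x"]
38. n0.tag = true  [S₁.tag == false]
39. n0.mk = true  [S₁.tag == false]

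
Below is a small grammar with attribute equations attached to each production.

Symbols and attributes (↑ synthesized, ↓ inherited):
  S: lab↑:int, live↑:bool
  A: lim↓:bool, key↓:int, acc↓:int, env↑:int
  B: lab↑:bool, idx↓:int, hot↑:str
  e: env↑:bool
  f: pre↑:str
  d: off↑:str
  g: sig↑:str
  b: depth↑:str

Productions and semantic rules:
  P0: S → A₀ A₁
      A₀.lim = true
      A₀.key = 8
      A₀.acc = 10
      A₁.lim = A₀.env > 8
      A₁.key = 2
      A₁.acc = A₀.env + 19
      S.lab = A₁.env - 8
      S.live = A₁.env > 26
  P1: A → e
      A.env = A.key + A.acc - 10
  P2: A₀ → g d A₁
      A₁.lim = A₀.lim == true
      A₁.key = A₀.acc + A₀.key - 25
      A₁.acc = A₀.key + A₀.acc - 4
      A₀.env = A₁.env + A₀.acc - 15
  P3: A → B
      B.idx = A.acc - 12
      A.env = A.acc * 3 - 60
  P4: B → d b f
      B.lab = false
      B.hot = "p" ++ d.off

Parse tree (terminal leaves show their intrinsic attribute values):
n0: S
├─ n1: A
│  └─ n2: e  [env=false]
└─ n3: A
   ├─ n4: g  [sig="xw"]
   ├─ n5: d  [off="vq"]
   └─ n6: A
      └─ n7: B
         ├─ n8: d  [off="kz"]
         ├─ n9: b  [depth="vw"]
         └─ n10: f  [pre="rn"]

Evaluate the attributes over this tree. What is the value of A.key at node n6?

1. n1.lim = true  [true]
2. n1.key = 8  [8]
3. n1.acc = 10  [10]
4. n2.env = false  [terminal]
5. n1.env = 8  [A.key + A.acc - 10]
6. n3.lim = false  [A₀.env > 8]
7. n3.key = 2  [2]
8. n3.acc = 27  [A₀.env + 19]
9. n4.sig = "xw"  [terminal]
10. n5.off = "vq"  [terminal]
11. n6.lim = false  [A₀.lim == true]
12. n6.key = 4  [A₀.acc + A₀.key - 25]
13. n6.acc = 25  [A₀.key + A₀.acc - 4]
14. n7.idx = 13  [A.acc - 12]
15. n8.off = "kz"  [terminal]
16. n9.depth = "vw"  [terminal]
17. n10.pre = "rn"  [terminal]
18. n7.lab = false  [false]
19. n7.hot = "pkz"  ["p" ++ d.off]
20. n6.env = 15  [A.acc * 3 - 60]
21. n3.env = 27  [A₁.env + A₀.acc - 15]
22. n0.lab = 19  [A₁.env - 8]
23. n0.live = true  [A₁.env > 26]

4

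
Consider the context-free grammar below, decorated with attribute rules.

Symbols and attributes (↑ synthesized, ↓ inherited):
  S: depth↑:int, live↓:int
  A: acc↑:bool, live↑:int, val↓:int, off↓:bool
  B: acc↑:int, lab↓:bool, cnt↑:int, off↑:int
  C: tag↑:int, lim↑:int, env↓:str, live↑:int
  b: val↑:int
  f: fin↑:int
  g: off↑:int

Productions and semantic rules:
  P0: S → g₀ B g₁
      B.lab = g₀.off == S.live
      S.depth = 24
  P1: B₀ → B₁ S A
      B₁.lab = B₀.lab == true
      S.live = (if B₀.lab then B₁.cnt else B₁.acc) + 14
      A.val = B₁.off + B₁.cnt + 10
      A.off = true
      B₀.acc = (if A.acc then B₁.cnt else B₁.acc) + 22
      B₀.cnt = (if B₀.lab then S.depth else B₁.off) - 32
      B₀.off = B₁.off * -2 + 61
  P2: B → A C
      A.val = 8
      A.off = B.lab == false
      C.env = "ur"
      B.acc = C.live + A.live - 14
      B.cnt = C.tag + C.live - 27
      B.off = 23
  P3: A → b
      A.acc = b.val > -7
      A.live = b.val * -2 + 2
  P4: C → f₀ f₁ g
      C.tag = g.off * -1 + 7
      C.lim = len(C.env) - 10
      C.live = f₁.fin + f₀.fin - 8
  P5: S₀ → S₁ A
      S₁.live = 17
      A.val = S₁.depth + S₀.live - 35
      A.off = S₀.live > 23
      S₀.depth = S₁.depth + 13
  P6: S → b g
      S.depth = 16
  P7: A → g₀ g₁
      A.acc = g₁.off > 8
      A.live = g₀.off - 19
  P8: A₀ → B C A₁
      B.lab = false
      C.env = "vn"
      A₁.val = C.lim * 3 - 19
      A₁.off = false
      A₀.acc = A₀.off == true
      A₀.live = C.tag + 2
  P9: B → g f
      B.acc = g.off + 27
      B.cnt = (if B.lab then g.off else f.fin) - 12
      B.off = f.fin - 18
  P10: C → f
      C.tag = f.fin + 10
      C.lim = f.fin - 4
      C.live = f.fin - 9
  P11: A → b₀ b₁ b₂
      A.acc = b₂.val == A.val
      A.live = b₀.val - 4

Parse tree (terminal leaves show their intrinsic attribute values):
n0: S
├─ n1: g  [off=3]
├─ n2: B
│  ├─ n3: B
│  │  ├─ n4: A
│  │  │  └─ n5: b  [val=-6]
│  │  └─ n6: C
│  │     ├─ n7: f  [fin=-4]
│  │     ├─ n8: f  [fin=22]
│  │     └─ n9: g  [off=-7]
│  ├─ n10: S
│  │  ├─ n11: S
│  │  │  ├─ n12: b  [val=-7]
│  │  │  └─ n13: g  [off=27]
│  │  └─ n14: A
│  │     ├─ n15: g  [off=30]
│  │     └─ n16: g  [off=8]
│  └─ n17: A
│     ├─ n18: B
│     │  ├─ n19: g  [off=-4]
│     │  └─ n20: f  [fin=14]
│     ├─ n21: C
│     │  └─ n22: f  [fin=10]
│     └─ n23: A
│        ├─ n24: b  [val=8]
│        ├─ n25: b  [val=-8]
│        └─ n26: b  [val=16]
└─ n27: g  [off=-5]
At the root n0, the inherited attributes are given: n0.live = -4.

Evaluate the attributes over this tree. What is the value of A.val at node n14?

1. n0.live = -4  [given at root]
2. n1.off = 3  [terminal]
3. n2.lab = false  [g₀.off == S.live]
4. n3.lab = false  [B₀.lab == true]
5. n4.val = 8  [8]
6. n4.off = true  [B.lab == false]
7. n5.val = -6  [terminal]
8. n4.acc = true  [b.val > -7]
9. n4.live = 14  [b.val * -2 + 2]
10. n6.env = "ur"  ["ur"]
11. n7.fin = -4  [terminal]
12. n8.fin = 22  [terminal]
13. n9.off = -7  [terminal]
14. n6.tag = 14  [g.off * -1 + 7]
15. n6.lim = -8  [len(C.env) - 10]
16. n6.live = 10  [f₁.fin + f₀.fin - 8]
17. n3.acc = 10  [C.live + A.live - 14]
18. n3.cnt = -3  [C.tag + C.live - 27]
19. n3.off = 23  [23]
20. n10.live = 24  [(if B₀.lab then B₁.cnt else B₁.acc) + 14]
21. n11.live = 17  [17]
22. n12.val = -7  [terminal]
23. n13.off = 27  [terminal]
24. n11.depth = 16  [16]
25. n14.val = 5  [S₁.depth + S₀.live - 35]
26. n14.off = true  [S₀.live > 23]
27. n15.off = 30  [terminal]
28. n16.off = 8  [terminal]
29. n14.acc = false  [g₁.off > 8]
30. n14.live = 11  [g₀.off - 19]
31. n10.depth = 29  [S₁.depth + 13]
32. n17.val = 30  [B₁.off + B₁.cnt + 10]
33. n17.off = true  [true]
34. n18.lab = false  [false]
35. n19.off = -4  [terminal]
36. n20.fin = 14  [terminal]
37. n18.acc = 23  [g.off + 27]
38. n18.cnt = 2  [(if B.lab then g.off else f.fin) - 12]
39. n18.off = -4  [f.fin - 18]
40. n21.env = "vn"  ["vn"]
41. n22.fin = 10  [terminal]
42. n21.tag = 20  [f.fin + 10]
43. n21.lim = 6  [f.fin - 4]
44. n21.live = 1  [f.fin - 9]
45. n23.val = -1  [C.lim * 3 - 19]
46. n23.off = false  [false]
47. n24.val = 8  [terminal]
48. n25.val = -8  [terminal]
49. n26.val = 16  [terminal]
50. n23.acc = false  [b₂.val == A.val]
51. n23.live = 4  [b₀.val - 4]
52. n17.acc = true  [A₀.off == true]
53. n17.live = 22  [C.tag + 2]
54. n2.acc = 19  [(if A.acc then B₁.cnt else B₁.acc) + 22]
55. n2.cnt = -9  [(if B₀.lab then S.depth else B₁.off) - 32]
56. n2.off = 15  [B₁.off * -2 + 61]
57. n27.off = -5  [terminal]
58. n0.depth = 24  [24]

5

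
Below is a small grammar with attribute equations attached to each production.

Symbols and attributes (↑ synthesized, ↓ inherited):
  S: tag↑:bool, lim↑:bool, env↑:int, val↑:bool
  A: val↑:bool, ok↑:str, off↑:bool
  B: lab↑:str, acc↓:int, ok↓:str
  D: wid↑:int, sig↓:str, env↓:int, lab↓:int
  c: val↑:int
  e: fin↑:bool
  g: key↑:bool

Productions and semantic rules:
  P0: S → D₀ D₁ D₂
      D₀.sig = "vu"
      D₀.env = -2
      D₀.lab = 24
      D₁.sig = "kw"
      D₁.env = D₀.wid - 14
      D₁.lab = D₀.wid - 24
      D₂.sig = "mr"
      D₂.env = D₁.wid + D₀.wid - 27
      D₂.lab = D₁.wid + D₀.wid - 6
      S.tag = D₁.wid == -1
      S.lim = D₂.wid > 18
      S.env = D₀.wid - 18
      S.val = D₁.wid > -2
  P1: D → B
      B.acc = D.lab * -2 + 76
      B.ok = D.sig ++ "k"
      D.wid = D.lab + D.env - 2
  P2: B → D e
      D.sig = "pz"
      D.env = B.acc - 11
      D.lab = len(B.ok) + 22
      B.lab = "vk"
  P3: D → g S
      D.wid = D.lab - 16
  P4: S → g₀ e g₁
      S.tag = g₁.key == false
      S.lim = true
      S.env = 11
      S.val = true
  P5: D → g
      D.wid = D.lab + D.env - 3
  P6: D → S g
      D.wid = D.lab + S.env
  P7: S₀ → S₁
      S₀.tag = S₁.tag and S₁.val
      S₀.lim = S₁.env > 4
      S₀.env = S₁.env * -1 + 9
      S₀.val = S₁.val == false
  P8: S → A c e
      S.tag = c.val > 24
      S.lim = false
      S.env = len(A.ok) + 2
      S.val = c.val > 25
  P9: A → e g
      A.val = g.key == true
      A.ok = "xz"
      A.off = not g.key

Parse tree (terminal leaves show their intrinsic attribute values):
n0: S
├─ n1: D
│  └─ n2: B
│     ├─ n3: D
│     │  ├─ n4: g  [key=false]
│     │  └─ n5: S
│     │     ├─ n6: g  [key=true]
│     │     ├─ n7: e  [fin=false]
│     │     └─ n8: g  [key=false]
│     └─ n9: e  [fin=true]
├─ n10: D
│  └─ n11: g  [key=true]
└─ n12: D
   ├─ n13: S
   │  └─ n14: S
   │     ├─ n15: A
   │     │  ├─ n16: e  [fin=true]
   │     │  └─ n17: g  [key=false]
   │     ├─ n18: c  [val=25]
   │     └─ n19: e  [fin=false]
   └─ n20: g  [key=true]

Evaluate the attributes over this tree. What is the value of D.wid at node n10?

1. n1.sig = "vu"  ["vu"]
2. n1.env = -2  [-2]
3. n1.lab = 24  [24]
4. n2.acc = 28  [D.lab * -2 + 76]
5. n2.ok = "vuk"  [D.sig ++ "k"]
6. n3.sig = "pz"  ["pz"]
7. n3.env = 17  [B.acc - 11]
8. n3.lab = 25  [len(B.ok) + 22]
9. n4.key = false  [terminal]
10. n6.key = true  [terminal]
11. n7.fin = false  [terminal]
12. n8.key = false  [terminal]
13. n5.tag = true  [g₁.key == false]
14. n5.lim = true  [true]
15. n5.env = 11  [11]
16. n5.val = true  [true]
17. n3.wid = 9  [D.lab - 16]
18. n9.fin = true  [terminal]
19. n2.lab = "vk"  ["vk"]
20. n1.wid = 20  [D.lab + D.env - 2]
21. n10.sig = "kw"  ["kw"]
22. n10.env = 6  [D₀.wid - 14]
23. n10.lab = -4  [D₀.wid - 24]
24. n11.key = true  [terminal]
25. n10.wid = -1  [D.lab + D.env - 3]
26. n12.sig = "mr"  ["mr"]
27. n12.env = -8  [D₁.wid + D₀.wid - 27]
28. n12.lab = 13  [D₁.wid + D₀.wid - 6]
29. n16.fin = true  [terminal]
30. n17.key = false  [terminal]
31. n15.val = false  [g.key == true]
32. n15.ok = "xz"  ["xz"]
33. n15.off = true  [not g.key]
34. n18.val = 25  [terminal]
35. n19.fin = false  [terminal]
36. n14.tag = true  [c.val > 24]
37. n14.lim = false  [false]
38. n14.env = 4  [len(A.ok) + 2]
39. n14.val = false  [c.val > 25]
40. n13.tag = false  [S₁.tag and S₁.val]
41. n13.lim = false  [S₁.env > 4]
42. n13.env = 5  [S₁.env * -1 + 9]
43. n13.val = true  [S₁.val == false]
44. n20.key = true  [terminal]
45. n12.wid = 18  [D.lab + S.env]
46. n0.tag = true  [D₁.wid == -1]
47. n0.lim = false  [D₂.wid > 18]
48. n0.env = 2  [D₀.wid - 18]
49. n0.val = true  [D₁.wid > -2]

-1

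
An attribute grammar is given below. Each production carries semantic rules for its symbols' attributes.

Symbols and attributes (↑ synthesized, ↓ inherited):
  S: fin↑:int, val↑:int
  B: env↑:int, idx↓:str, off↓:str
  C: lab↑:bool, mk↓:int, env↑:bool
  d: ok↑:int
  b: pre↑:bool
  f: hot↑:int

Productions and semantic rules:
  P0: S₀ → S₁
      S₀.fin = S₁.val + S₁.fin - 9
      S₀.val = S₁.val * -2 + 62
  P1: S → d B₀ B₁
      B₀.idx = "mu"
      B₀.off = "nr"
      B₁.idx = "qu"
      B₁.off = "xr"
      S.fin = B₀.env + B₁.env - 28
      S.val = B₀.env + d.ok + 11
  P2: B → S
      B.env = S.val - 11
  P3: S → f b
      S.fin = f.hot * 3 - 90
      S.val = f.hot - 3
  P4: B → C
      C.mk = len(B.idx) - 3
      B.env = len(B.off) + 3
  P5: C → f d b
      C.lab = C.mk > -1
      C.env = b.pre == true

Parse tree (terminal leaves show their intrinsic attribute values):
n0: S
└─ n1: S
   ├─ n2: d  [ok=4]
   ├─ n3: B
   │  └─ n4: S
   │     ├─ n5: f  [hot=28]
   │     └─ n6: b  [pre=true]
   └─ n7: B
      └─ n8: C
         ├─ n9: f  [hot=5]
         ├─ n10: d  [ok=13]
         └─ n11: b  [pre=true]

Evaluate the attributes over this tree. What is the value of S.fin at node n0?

1. n2.ok = 4  [terminal]
2. n3.idx = "mu"  ["mu"]
3. n3.off = "nr"  ["nr"]
4. n5.hot = 28  [terminal]
5. n6.pre = true  [terminal]
6. n4.fin = -6  [f.hot * 3 - 90]
7. n4.val = 25  [f.hot - 3]
8. n3.env = 14  [S.val - 11]
9. n7.idx = "qu"  ["qu"]
10. n7.off = "xr"  ["xr"]
11. n8.mk = -1  [len(B.idx) - 3]
12. n9.hot = 5  [terminal]
13. n10.ok = 13  [terminal]
14. n11.pre = true  [terminal]
15. n8.lab = false  [C.mk > -1]
16. n8.env = true  [b.pre == true]
17. n7.env = 5  [len(B.off) + 3]
18. n1.fin = -9  [B₀.env + B₁.env - 28]
19. n1.val = 29  [B₀.env + d.ok + 11]
20. n0.fin = 11  [S₁.val + S₁.fin - 9]
21. n0.val = 4  [S₁.val * -2 + 62]

11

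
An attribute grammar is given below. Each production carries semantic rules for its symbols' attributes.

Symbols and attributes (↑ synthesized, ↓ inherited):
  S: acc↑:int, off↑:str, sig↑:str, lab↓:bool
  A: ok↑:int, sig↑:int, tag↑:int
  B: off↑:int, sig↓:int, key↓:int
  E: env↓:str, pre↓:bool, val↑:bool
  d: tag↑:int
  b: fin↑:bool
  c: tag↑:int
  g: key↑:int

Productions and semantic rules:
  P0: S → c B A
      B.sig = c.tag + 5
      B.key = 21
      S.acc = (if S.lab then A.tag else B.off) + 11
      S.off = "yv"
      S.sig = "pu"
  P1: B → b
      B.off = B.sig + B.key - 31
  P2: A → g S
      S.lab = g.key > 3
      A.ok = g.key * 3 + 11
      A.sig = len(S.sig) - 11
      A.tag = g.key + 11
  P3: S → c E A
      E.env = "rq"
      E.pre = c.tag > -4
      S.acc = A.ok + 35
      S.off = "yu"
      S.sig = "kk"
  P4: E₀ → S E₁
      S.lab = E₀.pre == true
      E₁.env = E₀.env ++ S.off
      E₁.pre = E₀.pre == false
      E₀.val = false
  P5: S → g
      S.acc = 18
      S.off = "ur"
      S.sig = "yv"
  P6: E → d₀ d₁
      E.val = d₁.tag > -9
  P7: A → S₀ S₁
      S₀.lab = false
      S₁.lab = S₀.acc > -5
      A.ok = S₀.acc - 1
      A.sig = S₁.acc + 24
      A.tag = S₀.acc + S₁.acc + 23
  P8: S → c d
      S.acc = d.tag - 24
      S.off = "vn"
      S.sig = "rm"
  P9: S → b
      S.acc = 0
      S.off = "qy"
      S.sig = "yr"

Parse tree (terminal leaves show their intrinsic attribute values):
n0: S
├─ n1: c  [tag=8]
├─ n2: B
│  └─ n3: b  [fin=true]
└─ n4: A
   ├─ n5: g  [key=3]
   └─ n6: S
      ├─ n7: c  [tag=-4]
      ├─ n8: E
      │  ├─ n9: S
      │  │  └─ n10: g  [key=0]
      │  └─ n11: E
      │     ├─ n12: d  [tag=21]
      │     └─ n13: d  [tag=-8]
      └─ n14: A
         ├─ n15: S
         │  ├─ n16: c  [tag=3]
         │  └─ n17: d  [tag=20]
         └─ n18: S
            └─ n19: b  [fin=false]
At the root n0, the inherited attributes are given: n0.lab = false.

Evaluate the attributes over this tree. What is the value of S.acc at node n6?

30

1. n0.lab = false  [given at root]
2. n1.tag = 8  [terminal]
3. n2.sig = 13  [c.tag + 5]
4. n2.key = 21  [21]
5. n3.fin = true  [terminal]
6. n2.off = 3  [B.sig + B.key - 31]
7. n5.key = 3  [terminal]
8. n6.lab = false  [g.key > 3]
9. n7.tag = -4  [terminal]
10. n8.env = "rq"  ["rq"]
11. n8.pre = false  [c.tag > -4]
12. n9.lab = false  [E₀.pre == true]
13. n10.key = 0  [terminal]
14. n9.acc = 18  [18]
15. n9.off = "ur"  ["ur"]
16. n9.sig = "yv"  ["yv"]
17. n11.env = "rqur"  [E₀.env ++ S.off]
18. n11.pre = true  [E₀.pre == false]
19. n12.tag = 21  [terminal]
20. n13.tag = -8  [terminal]
21. n11.val = true  [d₁.tag > -9]
22. n8.val = false  [false]
23. n15.lab = false  [false]
24. n16.tag = 3  [terminal]
25. n17.tag = 20  [terminal]
26. n15.acc = -4  [d.tag - 24]
27. n15.off = "vn"  ["vn"]
28. n15.sig = "rm"  ["rm"]
29. n18.lab = true  [S₀.acc > -5]
30. n19.fin = false  [terminal]
31. n18.acc = 0  [0]
32. n18.off = "qy"  ["qy"]
33. n18.sig = "yr"  ["yr"]
34. n14.ok = -5  [S₀.acc - 1]
35. n14.sig = 24  [S₁.acc + 24]
36. n14.tag = 19  [S₀.acc + S₁.acc + 23]
37. n6.acc = 30  [A.ok + 35]
38. n6.off = "yu"  ["yu"]
39. n6.sig = "kk"  ["kk"]
40. n4.ok = 20  [g.key * 3 + 11]
41. n4.sig = -9  [len(S.sig) - 11]
42. n4.tag = 14  [g.key + 11]
43. n0.acc = 14  [(if S.lab then A.tag else B.off) + 11]
44. n0.off = "yv"  ["yv"]
45. n0.sig = "pu"  ["pu"]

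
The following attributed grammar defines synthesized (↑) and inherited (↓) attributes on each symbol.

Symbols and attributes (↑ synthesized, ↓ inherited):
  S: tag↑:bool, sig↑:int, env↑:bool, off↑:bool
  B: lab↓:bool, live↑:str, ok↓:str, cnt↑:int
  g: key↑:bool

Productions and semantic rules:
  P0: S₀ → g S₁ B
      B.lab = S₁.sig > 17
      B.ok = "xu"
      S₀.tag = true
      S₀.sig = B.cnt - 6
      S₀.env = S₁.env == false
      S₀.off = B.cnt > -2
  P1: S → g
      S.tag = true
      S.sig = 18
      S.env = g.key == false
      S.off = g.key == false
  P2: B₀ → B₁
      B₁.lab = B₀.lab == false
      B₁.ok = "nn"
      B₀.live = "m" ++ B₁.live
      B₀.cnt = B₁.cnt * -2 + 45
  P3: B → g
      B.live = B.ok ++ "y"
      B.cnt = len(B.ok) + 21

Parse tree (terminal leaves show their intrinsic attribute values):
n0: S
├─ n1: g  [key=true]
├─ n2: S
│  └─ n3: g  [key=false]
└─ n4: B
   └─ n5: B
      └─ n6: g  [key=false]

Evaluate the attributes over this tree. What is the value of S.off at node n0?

true

1. n1.key = true  [terminal]
2. n3.key = false  [terminal]
3. n2.tag = true  [true]
4. n2.sig = 18  [18]
5. n2.env = true  [g.key == false]
6. n2.off = true  [g.key == false]
7. n4.lab = true  [S₁.sig > 17]
8. n4.ok = "xu"  ["xu"]
9. n5.lab = false  [B₀.lab == false]
10. n5.ok = "nn"  ["nn"]
11. n6.key = false  [terminal]
12. n5.live = "nny"  [B.ok ++ "y"]
13. n5.cnt = 23  [len(B.ok) + 21]
14. n4.live = "mnny"  ["m" ++ B₁.live]
15. n4.cnt = -1  [B₁.cnt * -2 + 45]
16. n0.tag = true  [true]
17. n0.sig = -7  [B.cnt - 6]
18. n0.env = false  [S₁.env == false]
19. n0.off = true  [B.cnt > -2]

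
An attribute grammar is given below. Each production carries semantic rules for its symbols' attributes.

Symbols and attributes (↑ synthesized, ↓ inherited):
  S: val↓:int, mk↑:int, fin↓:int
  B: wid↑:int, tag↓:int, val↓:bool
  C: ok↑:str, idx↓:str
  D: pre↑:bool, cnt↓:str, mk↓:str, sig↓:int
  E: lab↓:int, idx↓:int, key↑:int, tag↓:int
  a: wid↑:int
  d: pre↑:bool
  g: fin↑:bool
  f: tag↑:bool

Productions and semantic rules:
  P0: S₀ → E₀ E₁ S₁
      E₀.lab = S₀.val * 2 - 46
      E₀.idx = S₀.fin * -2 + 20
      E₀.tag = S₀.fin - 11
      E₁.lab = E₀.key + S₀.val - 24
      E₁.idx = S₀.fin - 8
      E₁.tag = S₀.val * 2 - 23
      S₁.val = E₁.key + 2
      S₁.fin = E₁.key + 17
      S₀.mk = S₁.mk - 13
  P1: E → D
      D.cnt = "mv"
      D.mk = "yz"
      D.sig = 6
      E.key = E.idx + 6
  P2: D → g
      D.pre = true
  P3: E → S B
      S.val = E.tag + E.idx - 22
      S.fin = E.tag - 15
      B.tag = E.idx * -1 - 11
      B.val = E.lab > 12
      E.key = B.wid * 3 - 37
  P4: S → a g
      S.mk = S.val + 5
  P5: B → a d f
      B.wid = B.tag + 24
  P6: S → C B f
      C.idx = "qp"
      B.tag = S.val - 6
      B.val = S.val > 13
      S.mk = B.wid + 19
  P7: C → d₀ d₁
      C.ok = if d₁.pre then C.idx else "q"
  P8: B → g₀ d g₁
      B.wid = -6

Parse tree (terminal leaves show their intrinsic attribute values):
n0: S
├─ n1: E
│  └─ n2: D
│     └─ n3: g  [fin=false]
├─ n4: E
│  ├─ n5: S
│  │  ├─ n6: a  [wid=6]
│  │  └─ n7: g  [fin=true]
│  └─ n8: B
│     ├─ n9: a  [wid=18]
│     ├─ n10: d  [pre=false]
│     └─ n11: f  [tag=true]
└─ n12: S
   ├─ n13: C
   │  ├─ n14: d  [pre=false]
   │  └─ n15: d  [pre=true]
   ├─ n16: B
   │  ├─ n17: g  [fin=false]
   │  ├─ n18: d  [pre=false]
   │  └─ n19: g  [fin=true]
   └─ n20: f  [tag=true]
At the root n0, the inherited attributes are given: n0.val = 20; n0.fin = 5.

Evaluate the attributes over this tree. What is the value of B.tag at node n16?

7

1. n0.val = 20  [given at root]
2. n0.fin = 5  [given at root]
3. n1.lab = -6  [S₀.val * 2 - 46]
4. n1.idx = 10  [S₀.fin * -2 + 20]
5. n1.tag = -6  [S₀.fin - 11]
6. n2.cnt = "mv"  ["mv"]
7. n2.mk = "yz"  ["yz"]
8. n2.sig = 6  [6]
9. n3.fin = false  [terminal]
10. n2.pre = true  [true]
11. n1.key = 16  [E.idx + 6]
12. n4.lab = 12  [E₀.key + S₀.val - 24]
13. n4.idx = -3  [S₀.fin - 8]
14. n4.tag = 17  [S₀.val * 2 - 23]
15. n5.val = -8  [E.tag + E.idx - 22]
16. n5.fin = 2  [E.tag - 15]
17. n6.wid = 6  [terminal]
18. n7.fin = true  [terminal]
19. n5.mk = -3  [S.val + 5]
20. n8.tag = -8  [E.idx * -1 - 11]
21. n8.val = false  [E.lab > 12]
22. n9.wid = 18  [terminal]
23. n10.pre = false  [terminal]
24. n11.tag = true  [terminal]
25. n8.wid = 16  [B.tag + 24]
26. n4.key = 11  [B.wid * 3 - 37]
27. n12.val = 13  [E₁.key + 2]
28. n12.fin = 28  [E₁.key + 17]
29. n13.idx = "qp"  ["qp"]
30. n14.pre = false  [terminal]
31. n15.pre = true  [terminal]
32. n13.ok = "qp"  [if d₁.pre then C.idx else "q"]
33. n16.tag = 7  [S.val - 6]
34. n16.val = false  [S.val > 13]
35. n17.fin = false  [terminal]
36. n18.pre = false  [terminal]
37. n19.fin = true  [terminal]
38. n16.wid = -6  [-6]
39. n20.tag = true  [terminal]
40. n12.mk = 13  [B.wid + 19]
41. n0.mk = 0  [S₁.mk - 13]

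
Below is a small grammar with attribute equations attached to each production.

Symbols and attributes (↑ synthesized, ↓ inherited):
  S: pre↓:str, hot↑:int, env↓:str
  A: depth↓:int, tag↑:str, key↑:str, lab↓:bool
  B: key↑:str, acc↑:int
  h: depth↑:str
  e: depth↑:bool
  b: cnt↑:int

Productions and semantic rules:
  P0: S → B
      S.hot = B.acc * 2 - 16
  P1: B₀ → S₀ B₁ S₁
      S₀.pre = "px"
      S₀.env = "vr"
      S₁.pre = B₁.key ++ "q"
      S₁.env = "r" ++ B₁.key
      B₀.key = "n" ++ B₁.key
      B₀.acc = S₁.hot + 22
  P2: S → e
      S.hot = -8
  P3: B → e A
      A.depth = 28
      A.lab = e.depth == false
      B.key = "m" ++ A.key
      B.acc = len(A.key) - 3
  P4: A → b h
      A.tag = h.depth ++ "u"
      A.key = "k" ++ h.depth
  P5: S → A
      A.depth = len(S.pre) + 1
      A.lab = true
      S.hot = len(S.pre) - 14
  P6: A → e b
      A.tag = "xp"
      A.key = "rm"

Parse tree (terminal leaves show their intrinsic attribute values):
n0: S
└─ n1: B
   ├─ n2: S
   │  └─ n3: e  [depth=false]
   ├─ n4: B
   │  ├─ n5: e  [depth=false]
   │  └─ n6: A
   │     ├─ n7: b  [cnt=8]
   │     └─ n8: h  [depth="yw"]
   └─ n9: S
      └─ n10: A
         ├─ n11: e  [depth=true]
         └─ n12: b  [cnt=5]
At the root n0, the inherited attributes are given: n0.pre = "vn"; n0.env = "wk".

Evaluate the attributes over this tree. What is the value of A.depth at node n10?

6

1. n0.pre = "vn"  [given at root]
2. n0.env = "wk"  [given at root]
3. n2.pre = "px"  ["px"]
4. n2.env = "vr"  ["vr"]
5. n3.depth = false  [terminal]
6. n2.hot = -8  [-8]
7. n5.depth = false  [terminal]
8. n6.depth = 28  [28]
9. n6.lab = true  [e.depth == false]
10. n7.cnt = 8  [terminal]
11. n8.depth = "yw"  [terminal]
12. n6.tag = "ywu"  [h.depth ++ "u"]
13. n6.key = "kyw"  ["k" ++ h.depth]
14. n4.key = "mkyw"  ["m" ++ A.key]
15. n4.acc = 0  [len(A.key) - 3]
16. n9.pre = "mkywq"  [B₁.key ++ "q"]
17. n9.env = "rmkyw"  ["r" ++ B₁.key]
18. n10.depth = 6  [len(S.pre) + 1]
19. n10.lab = true  [true]
20. n11.depth = true  [terminal]
21. n12.cnt = 5  [terminal]
22. n10.tag = "xp"  ["xp"]
23. n10.key = "rm"  ["rm"]
24. n9.hot = -9  [len(S.pre) - 14]
25. n1.key = "nmkyw"  ["n" ++ B₁.key]
26. n1.acc = 13  [S₁.hot + 22]
27. n0.hot = 10  [B.acc * 2 - 16]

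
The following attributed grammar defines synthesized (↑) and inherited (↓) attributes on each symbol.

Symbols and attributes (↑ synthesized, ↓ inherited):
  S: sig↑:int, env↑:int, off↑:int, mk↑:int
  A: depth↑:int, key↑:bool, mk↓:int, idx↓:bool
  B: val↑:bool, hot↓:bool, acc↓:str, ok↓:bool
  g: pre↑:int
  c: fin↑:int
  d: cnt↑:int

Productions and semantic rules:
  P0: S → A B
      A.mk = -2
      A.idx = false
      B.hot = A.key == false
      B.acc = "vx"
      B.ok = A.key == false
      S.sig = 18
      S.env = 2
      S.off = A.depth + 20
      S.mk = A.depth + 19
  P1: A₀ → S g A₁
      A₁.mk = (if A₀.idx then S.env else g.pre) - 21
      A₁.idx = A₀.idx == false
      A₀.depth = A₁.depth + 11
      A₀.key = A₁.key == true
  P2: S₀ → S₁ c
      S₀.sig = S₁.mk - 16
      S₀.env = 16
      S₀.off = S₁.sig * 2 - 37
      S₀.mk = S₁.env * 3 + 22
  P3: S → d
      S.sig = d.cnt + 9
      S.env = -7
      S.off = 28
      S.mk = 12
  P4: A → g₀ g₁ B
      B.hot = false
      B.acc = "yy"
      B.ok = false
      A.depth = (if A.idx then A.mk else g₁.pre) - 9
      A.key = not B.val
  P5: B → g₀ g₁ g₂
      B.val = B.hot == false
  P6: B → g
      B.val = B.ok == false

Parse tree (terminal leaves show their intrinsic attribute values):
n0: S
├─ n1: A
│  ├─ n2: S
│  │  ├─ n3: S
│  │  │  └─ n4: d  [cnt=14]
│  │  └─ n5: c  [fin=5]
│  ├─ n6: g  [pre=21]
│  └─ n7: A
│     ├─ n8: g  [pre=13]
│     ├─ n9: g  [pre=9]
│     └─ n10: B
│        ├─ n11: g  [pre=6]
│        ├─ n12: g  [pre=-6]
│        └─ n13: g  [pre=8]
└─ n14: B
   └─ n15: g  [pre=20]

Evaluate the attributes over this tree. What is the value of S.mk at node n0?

21

1. n1.mk = -2  [-2]
2. n1.idx = false  [false]
3. n4.cnt = 14  [terminal]
4. n3.sig = 23  [d.cnt + 9]
5. n3.env = -7  [-7]
6. n3.off = 28  [28]
7. n3.mk = 12  [12]
8. n5.fin = 5  [terminal]
9. n2.sig = -4  [S₁.mk - 16]
10. n2.env = 16  [16]
11. n2.off = 9  [S₁.sig * 2 - 37]
12. n2.mk = 1  [S₁.env * 3 + 22]
13. n6.pre = 21  [terminal]
14. n7.mk = 0  [(if A₀.idx then S.env else g.pre) - 21]
15. n7.idx = true  [A₀.idx == false]
16. n8.pre = 13  [terminal]
17. n9.pre = 9  [terminal]
18. n10.hot = false  [false]
19. n10.acc = "yy"  ["yy"]
20. n10.ok = false  [false]
21. n11.pre = 6  [terminal]
22. n12.pre = -6  [terminal]
23. n13.pre = 8  [terminal]
24. n10.val = true  [B.hot == false]
25. n7.depth = -9  [(if A.idx then A.mk else g₁.pre) - 9]
26. n7.key = false  [not B.val]
27. n1.depth = 2  [A₁.depth + 11]
28. n1.key = false  [A₁.key == true]
29. n14.hot = true  [A.key == false]
30. n14.acc = "vx"  ["vx"]
31. n14.ok = true  [A.key == false]
32. n15.pre = 20  [terminal]
33. n14.val = false  [B.ok == false]
34. n0.sig = 18  [18]
35. n0.env = 2  [2]
36. n0.off = 22  [A.depth + 20]
37. n0.mk = 21  [A.depth + 19]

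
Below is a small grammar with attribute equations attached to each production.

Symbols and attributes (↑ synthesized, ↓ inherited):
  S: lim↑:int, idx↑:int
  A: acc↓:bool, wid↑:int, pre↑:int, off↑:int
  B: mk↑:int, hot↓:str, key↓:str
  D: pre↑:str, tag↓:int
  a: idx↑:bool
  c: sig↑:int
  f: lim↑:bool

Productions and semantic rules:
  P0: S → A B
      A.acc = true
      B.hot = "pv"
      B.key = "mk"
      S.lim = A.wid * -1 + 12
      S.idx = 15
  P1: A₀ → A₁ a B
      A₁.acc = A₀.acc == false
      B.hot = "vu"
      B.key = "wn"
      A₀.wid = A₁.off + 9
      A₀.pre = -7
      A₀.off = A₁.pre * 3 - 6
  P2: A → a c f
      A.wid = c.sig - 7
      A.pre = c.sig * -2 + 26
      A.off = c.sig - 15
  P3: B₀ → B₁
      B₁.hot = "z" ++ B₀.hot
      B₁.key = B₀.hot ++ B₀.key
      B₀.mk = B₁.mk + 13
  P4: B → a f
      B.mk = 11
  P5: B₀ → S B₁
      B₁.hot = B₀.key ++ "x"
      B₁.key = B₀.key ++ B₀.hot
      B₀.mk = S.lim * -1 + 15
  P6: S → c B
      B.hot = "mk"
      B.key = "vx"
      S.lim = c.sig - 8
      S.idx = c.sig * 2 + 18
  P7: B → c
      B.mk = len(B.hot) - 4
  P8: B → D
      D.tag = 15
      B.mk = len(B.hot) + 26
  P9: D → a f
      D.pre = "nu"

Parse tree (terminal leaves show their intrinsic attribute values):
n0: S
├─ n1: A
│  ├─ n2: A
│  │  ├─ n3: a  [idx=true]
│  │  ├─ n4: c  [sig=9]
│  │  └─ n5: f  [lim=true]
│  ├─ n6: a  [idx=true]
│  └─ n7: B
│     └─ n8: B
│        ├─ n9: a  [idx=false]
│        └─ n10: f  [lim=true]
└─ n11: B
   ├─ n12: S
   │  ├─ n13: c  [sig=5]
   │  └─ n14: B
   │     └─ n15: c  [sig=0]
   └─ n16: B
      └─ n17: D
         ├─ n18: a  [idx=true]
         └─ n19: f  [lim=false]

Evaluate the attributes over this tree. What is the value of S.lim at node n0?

1. n1.acc = true  [true]
2. n2.acc = false  [A₀.acc == false]
3. n3.idx = true  [terminal]
4. n4.sig = 9  [terminal]
5. n5.lim = true  [terminal]
6. n2.wid = 2  [c.sig - 7]
7. n2.pre = 8  [c.sig * -2 + 26]
8. n2.off = -6  [c.sig - 15]
9. n6.idx = true  [terminal]
10. n7.hot = "vu"  ["vu"]
11. n7.key = "wn"  ["wn"]
12. n8.hot = "zvu"  ["z" ++ B₀.hot]
13. n8.key = "vuwn"  [B₀.hot ++ B₀.key]
14. n9.idx = false  [terminal]
15. n10.lim = true  [terminal]
16. n8.mk = 11  [11]
17. n7.mk = 24  [B₁.mk + 13]
18. n1.wid = 3  [A₁.off + 9]
19. n1.pre = -7  [-7]
20. n1.off = 18  [A₁.pre * 3 - 6]
21. n11.hot = "pv"  ["pv"]
22. n11.key = "mk"  ["mk"]
23. n13.sig = 5  [terminal]
24. n14.hot = "mk"  ["mk"]
25. n14.key = "vx"  ["vx"]
26. n15.sig = 0  [terminal]
27. n14.mk = -2  [len(B.hot) - 4]
28. n12.lim = -3  [c.sig - 8]
29. n12.idx = 28  [c.sig * 2 + 18]
30. n16.hot = "mkx"  [B₀.key ++ "x"]
31. n16.key = "mkpv"  [B₀.key ++ B₀.hot]
32. n17.tag = 15  [15]
33. n18.idx = true  [terminal]
34. n19.lim = false  [terminal]
35. n17.pre = "nu"  ["nu"]
36. n16.mk = 29  [len(B.hot) + 26]
37. n11.mk = 18  [S.lim * -1 + 15]
38. n0.lim = 9  [A.wid * -1 + 12]
39. n0.idx = 15  [15]

9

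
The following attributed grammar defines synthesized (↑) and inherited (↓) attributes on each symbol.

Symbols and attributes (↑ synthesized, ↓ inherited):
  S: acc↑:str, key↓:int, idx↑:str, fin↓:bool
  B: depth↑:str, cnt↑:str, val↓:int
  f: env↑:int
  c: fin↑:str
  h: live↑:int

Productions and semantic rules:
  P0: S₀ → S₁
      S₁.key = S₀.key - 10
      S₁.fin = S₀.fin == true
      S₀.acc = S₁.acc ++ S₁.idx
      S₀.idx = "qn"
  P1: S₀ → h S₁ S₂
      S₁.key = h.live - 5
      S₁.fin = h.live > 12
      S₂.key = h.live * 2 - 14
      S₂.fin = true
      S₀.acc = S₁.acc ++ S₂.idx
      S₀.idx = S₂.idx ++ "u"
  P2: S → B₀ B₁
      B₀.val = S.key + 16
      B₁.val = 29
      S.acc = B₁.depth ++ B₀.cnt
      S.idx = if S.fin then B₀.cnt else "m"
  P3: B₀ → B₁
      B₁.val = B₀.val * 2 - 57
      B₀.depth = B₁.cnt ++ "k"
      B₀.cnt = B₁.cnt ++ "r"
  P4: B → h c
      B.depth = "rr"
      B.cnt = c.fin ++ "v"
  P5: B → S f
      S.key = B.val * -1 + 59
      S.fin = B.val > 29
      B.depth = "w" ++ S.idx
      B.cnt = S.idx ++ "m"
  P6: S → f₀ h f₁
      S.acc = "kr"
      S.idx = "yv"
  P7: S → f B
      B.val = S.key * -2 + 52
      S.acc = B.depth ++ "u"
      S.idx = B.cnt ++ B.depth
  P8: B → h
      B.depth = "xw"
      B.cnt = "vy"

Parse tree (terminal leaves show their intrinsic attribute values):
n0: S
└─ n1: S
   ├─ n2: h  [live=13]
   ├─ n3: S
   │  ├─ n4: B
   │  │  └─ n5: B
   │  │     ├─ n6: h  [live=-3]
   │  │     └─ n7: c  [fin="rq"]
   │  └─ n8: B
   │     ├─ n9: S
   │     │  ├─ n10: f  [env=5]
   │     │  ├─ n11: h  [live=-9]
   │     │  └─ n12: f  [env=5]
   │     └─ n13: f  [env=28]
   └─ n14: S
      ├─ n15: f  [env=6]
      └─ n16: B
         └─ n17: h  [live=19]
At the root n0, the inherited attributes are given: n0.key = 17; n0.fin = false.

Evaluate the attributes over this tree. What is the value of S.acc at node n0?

"wyvrqvrvyxwvyxwu"

1. n0.key = 17  [given at root]
2. n0.fin = false  [given at root]
3. n1.key = 7  [S₀.key - 10]
4. n1.fin = false  [S₀.fin == true]
5. n2.live = 13  [terminal]
6. n3.key = 8  [h.live - 5]
7. n3.fin = true  [h.live > 12]
8. n4.val = 24  [S.key + 16]
9. n5.val = -9  [B₀.val * 2 - 57]
10. n6.live = -3  [terminal]
11. n7.fin = "rq"  [terminal]
12. n5.depth = "rr"  ["rr"]
13. n5.cnt = "rqv"  [c.fin ++ "v"]
14. n4.depth = "rqvk"  [B₁.cnt ++ "k"]
15. n4.cnt = "rqvr"  [B₁.cnt ++ "r"]
16. n8.val = 29  [29]
17. n9.key = 30  [B.val * -1 + 59]
18. n9.fin = false  [B.val > 29]
19. n10.env = 5  [terminal]
20. n11.live = -9  [terminal]
21. n12.env = 5  [terminal]
22. n9.acc = "kr"  ["kr"]
23. n9.idx = "yv"  ["yv"]
24. n13.env = 28  [terminal]
25. n8.depth = "wyv"  ["w" ++ S.idx]
26. n8.cnt = "yvm"  [S.idx ++ "m"]
27. n3.acc = "wyvrqvr"  [B₁.depth ++ B₀.cnt]
28. n3.idx = "rqvr"  [if S.fin then B₀.cnt else "m"]
29. n14.key = 12  [h.live * 2 - 14]
30. n14.fin = true  [true]
31. n15.env = 6  [terminal]
32. n16.val = 28  [S.key * -2 + 52]
33. n17.live = 19  [terminal]
34. n16.depth = "xw"  ["xw"]
35. n16.cnt = "vy"  ["vy"]
36. n14.acc = "xwu"  [B.depth ++ "u"]
37. n14.idx = "vyxw"  [B.cnt ++ B.depth]
38. n1.acc = "wyvrqvrvyxw"  [S₁.acc ++ S₂.idx]
39. n1.idx = "vyxwu"  [S₂.idx ++ "u"]
40. n0.acc = "wyvrqvrvyxwvyxwu"  [S₁.acc ++ S₁.idx]
41. n0.idx = "qn"  ["qn"]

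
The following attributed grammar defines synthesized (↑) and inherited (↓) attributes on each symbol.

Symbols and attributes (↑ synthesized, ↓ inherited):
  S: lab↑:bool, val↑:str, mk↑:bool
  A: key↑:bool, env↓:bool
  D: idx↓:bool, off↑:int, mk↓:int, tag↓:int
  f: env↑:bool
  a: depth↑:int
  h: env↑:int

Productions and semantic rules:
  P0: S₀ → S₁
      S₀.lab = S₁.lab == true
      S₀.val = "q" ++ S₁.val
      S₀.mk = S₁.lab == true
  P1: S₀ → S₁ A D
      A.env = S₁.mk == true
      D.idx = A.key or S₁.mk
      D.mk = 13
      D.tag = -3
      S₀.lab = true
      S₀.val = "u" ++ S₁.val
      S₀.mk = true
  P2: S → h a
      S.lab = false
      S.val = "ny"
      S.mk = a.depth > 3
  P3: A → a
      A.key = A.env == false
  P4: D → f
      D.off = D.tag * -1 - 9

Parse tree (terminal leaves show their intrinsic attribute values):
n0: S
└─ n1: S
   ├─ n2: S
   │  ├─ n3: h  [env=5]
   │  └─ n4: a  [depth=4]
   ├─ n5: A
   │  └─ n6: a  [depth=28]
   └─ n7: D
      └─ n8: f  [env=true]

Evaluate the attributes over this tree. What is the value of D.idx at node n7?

1. n3.env = 5  [terminal]
2. n4.depth = 4  [terminal]
3. n2.lab = false  [false]
4. n2.val = "ny"  ["ny"]
5. n2.mk = true  [a.depth > 3]
6. n5.env = true  [S₁.mk == true]
7. n6.depth = 28  [terminal]
8. n5.key = false  [A.env == false]
9. n7.idx = true  [A.key or S₁.mk]
10. n7.mk = 13  [13]
11. n7.tag = -3  [-3]
12. n8.env = true  [terminal]
13. n7.off = -6  [D.tag * -1 - 9]
14. n1.lab = true  [true]
15. n1.val = "uny"  ["u" ++ S₁.val]
16. n1.mk = true  [true]
17. n0.lab = true  [S₁.lab == true]
18. n0.val = "quny"  ["q" ++ S₁.val]
19. n0.mk = true  [S₁.lab == true]

true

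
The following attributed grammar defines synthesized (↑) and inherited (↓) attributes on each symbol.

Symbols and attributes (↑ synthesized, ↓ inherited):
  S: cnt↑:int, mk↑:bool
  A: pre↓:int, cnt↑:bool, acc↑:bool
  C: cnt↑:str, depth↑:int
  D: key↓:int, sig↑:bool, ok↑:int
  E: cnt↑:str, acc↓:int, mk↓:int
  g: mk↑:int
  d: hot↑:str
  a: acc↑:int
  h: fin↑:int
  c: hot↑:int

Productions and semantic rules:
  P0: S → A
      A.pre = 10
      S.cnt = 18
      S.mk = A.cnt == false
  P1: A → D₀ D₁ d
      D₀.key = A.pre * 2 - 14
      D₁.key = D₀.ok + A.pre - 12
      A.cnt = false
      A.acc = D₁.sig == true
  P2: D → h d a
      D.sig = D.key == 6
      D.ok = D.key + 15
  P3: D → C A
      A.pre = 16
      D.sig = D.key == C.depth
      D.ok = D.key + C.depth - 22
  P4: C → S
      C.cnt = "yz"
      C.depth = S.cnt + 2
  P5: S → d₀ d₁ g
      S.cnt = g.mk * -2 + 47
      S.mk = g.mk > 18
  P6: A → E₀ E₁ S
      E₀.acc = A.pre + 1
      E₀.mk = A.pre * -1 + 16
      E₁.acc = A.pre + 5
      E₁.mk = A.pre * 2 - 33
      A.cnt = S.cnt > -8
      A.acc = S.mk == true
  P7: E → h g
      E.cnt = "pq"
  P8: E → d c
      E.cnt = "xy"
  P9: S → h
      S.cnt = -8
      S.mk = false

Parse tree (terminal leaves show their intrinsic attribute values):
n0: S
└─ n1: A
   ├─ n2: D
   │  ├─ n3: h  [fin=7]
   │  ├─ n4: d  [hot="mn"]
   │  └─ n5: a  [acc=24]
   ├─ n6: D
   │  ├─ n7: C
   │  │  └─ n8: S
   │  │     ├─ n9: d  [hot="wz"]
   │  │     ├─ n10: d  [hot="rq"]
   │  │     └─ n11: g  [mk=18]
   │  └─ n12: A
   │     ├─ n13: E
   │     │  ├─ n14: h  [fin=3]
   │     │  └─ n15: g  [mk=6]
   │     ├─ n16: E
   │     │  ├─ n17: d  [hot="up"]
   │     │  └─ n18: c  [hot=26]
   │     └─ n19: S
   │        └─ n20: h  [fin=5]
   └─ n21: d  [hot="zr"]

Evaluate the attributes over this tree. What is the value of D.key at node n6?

1. n1.pre = 10  [10]
2. n2.key = 6  [A.pre * 2 - 14]
3. n3.fin = 7  [terminal]
4. n4.hot = "mn"  [terminal]
5. n5.acc = 24  [terminal]
6. n2.sig = true  [D.key == 6]
7. n2.ok = 21  [D.key + 15]
8. n6.key = 19  [D₀.ok + A.pre - 12]
9. n9.hot = "wz"  [terminal]
10. n10.hot = "rq"  [terminal]
11. n11.mk = 18  [terminal]
12. n8.cnt = 11  [g.mk * -2 + 47]
13. n8.mk = false  [g.mk > 18]
14. n7.cnt = "yz"  ["yz"]
15. n7.depth = 13  [S.cnt + 2]
16. n12.pre = 16  [16]
17. n13.acc = 17  [A.pre + 1]
18. n13.mk = 0  [A.pre * -1 + 16]
19. n14.fin = 3  [terminal]
20. n15.mk = 6  [terminal]
21. n13.cnt = "pq"  ["pq"]
22. n16.acc = 21  [A.pre + 5]
23. n16.mk = -1  [A.pre * 2 - 33]
24. n17.hot = "up"  [terminal]
25. n18.hot = 26  [terminal]
26. n16.cnt = "xy"  ["xy"]
27. n20.fin = 5  [terminal]
28. n19.cnt = -8  [-8]
29. n19.mk = false  [false]
30. n12.cnt = false  [S.cnt > -8]
31. n12.acc = false  [S.mk == true]
32. n6.sig = false  [D.key == C.depth]
33. n6.ok = 10  [D.key + C.depth - 22]
34. n21.hot = "zr"  [terminal]
35. n1.cnt = false  [false]
36. n1.acc = false  [D₁.sig == true]
37. n0.cnt = 18  [18]
38. n0.mk = true  [A.cnt == false]

19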